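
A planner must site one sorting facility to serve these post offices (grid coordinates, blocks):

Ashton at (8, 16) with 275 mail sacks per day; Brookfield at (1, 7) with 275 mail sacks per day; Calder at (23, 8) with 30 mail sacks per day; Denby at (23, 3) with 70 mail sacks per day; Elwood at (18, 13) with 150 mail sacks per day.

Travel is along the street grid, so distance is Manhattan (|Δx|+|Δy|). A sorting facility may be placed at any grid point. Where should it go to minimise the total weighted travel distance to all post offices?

(8, 13)

Manhattan distance separates: Σwᵢ(|x−xᵢ|+|y−yᵢ|) = Σwᵢ|x−xᵢ| + Σwᵢ|y−yᵢ|, so x and y are optimised independently as 1-D weighted medians.
Total weight W = 800; half = 400.
x-coordinate, sorted with cumulative weight:
  x=1 (Brookfield, w=275) cum 275
  x=8 (Ashton, w=275) cum 550  ← median
  x=18 (Elwood, w=150) cum 700
  x=23 (Calder, w=30) cum 730
  x=23 (Denby, w=70) cum 800
⇒ x* = 8
y-coordinate, sorted with cumulative weight:
  y=3 (Denby, w=70) cum 70
  y=7 (Brookfield, w=275) cum 345
  y=8 (Calder, w=30) cum 375
  y=13 (Elwood, w=150) cum 525  ← median
  y=16 (Ashton, w=275) cum 800
⇒ y* = 13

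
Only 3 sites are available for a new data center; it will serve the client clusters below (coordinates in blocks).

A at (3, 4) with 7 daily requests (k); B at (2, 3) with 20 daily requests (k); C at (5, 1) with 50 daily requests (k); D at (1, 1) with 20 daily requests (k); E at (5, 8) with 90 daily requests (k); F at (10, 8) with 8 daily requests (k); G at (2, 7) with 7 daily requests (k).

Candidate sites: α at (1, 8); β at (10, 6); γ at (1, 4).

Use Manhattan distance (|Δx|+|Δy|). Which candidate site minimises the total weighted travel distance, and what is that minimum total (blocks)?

Total weighted distance at each candidate:
  α (1, 8): total = 1298
  β (10, 6): total = 1772
  γ (1, 4): total = 1316
Minimum is at α with total 1298 blocks.

α, total 1298 blocks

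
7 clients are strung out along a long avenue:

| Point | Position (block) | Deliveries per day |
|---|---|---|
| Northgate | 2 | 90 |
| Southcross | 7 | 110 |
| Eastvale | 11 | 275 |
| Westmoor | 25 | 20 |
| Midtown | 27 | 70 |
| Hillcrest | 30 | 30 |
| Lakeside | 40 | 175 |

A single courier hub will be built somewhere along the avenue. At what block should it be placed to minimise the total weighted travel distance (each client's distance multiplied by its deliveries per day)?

For a sum of weighted absolute distances on a line, the optimum is the weighted median (not the mean). Total weight W = 770; half-weight = 385.
Sort by position and accumulate weight:
  block 2 (Northgate, w=90) → cum 90
  block 7 (Southcross, w=110) → cum 200
  block 11 (Eastvale, w=275) → cum 475  ≥ 385 → median here
  block 25 (Westmoor, w=20) → cum 495
  block 27 (Midtown, w=70) → cum 565
  block 30 (Hillcrest, w=30) → cum 595
  block 40 (Lakeside, w=175) → cum 770
Optimal location: block 11.

x = 11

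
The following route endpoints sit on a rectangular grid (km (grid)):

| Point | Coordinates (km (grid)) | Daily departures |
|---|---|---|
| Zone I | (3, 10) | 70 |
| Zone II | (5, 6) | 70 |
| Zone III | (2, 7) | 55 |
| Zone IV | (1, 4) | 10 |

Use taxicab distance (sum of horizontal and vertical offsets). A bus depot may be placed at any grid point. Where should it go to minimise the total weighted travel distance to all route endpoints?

Manhattan distance separates: Σwᵢ(|x−xᵢ|+|y−yᵢ|) = Σwᵢ|x−xᵢ| + Σwᵢ|y−yᵢ|, so x and y are optimised independently as 1-D weighted medians.
Total weight W = 205; half = 102.5.
x-coordinate, sorted with cumulative weight:
  x=1 (Zone IV, w=10) cum 10
  x=2 (Zone III, w=55) cum 65
  x=3 (Zone I, w=70) cum 135  ← median
  x=5 (Zone II, w=70) cum 205
⇒ x* = 3
y-coordinate, sorted with cumulative weight:
  y=4 (Zone IV, w=10) cum 10
  y=6 (Zone II, w=70) cum 80
  y=7 (Zone III, w=55) cum 135  ← median
  y=10 (Zone I, w=70) cum 205
⇒ y* = 7

(3, 7)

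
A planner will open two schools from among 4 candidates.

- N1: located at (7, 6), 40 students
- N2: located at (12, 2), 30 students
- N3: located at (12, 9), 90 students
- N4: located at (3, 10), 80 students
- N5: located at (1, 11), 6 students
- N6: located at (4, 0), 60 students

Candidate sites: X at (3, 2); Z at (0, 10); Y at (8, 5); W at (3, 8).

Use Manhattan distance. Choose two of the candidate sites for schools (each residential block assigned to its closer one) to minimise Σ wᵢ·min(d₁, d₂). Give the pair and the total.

Evaluate every pair (each demand assigned to the nearer of the two):
  {Y, W}: total = 1740
  {X, W}: total = 1780
  {Z, Y}: total = 1802
  {X, Y}: total = 1896
  {X, Z}: total = 2192
  {Z, W}: total = 2302
Best pair: {Y, W} with total 1740.

{Y, W}, total 1740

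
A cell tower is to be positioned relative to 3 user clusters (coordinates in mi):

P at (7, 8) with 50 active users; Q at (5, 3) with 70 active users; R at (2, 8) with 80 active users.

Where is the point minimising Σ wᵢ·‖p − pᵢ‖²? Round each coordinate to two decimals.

The minimiser of Σwᵢ‖p−pᵢ‖² is the weighted centroid p* = (Σwᵢpᵢ)/(Σwᵢ).
Σwᵢ = 200.
Σwᵢxᵢ = 50·7 + 70·5 + 80·2 = 860.
Σwᵢyᵢ = 50·8 + 70·3 + 80·8 = 1250.
x* = 860/200 = 4.30, y* = 1250/200 = 6.25.

(4.30, 6.25)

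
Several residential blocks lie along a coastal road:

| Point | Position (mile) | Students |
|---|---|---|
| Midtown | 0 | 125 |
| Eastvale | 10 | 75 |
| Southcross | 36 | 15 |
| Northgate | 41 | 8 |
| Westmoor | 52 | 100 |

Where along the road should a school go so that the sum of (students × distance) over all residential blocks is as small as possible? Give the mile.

x = 10

For a sum of weighted absolute distances on a line, the optimum is the weighted median (not the mean). Total weight W = 323; half-weight = 161.5.
Sort by position and accumulate weight:
  mile 0 (Midtown, w=125) → cum 125
  mile 10 (Eastvale, w=75) → cum 200  ≥ 161.5 → median here
  mile 36 (Southcross, w=15) → cum 215
  mile 41 (Northgate, w=8) → cum 223
  mile 52 (Westmoor, w=100) → cum 323
Optimal location: mile 10.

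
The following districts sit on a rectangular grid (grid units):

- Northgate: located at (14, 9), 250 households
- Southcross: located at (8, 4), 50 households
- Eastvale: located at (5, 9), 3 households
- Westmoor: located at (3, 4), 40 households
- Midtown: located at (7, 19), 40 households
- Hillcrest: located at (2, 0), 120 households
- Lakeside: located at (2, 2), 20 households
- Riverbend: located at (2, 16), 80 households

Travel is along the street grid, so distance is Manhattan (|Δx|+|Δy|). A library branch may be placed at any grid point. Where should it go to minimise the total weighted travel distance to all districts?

(7, 9)

Manhattan distance separates: Σwᵢ(|x−xᵢ|+|y−yᵢ|) = Σwᵢ|x−xᵢ| + Σwᵢ|y−yᵢ|, so x and y are optimised independently as 1-D weighted medians.
Total weight W = 603; half = 301.5.
x-coordinate, sorted with cumulative weight:
  x=2 (Hillcrest, w=120) cum 120
  x=2 (Lakeside, w=20) cum 140
  x=2 (Riverbend, w=80) cum 220
  x=3 (Westmoor, w=40) cum 260
  x=5 (Eastvale, w=3) cum 263
  x=7 (Midtown, w=40) cum 303  ← median
  x=8 (Southcross, w=50) cum 353
  x=14 (Northgate, w=250) cum 603
⇒ x* = 7
y-coordinate, sorted with cumulative weight:
  y=0 (Hillcrest, w=120) cum 120
  y=2 (Lakeside, w=20) cum 140
  y=4 (Southcross, w=50) cum 190
  y=4 (Westmoor, w=40) cum 230
  y=9 (Northgate, w=250) cum 480  ← median
  y=9 (Eastvale, w=3) cum 483
  y=16 (Riverbend, w=80) cum 563
  y=19 (Midtown, w=40) cum 603
⇒ y* = 9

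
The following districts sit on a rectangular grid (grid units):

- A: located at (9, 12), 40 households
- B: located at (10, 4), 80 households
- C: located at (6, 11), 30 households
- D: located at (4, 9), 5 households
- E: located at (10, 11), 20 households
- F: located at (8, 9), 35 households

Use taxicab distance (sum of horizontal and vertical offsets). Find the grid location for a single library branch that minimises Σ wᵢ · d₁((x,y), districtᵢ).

(9, 9)

Manhattan distance separates: Σwᵢ(|x−xᵢ|+|y−yᵢ|) = Σwᵢ|x−xᵢ| + Σwᵢ|y−yᵢ|, so x and y are optimised independently as 1-D weighted medians.
Total weight W = 210; half = 105.
x-coordinate, sorted with cumulative weight:
  x=4 (D, w=5) cum 5
  x=6 (C, w=30) cum 35
  x=8 (F, w=35) cum 70
  x=9 (A, w=40) cum 110  ← median
  x=10 (B, w=80) cum 190
  x=10 (E, w=20) cum 210
⇒ x* = 9
y-coordinate, sorted with cumulative weight:
  y=4 (B, w=80) cum 80
  y=9 (D, w=5) cum 85
  y=9 (F, w=35) cum 120  ← median
  y=11 (C, w=30) cum 150
  y=11 (E, w=20) cum 170
  y=12 (A, w=40) cum 210
⇒ y* = 9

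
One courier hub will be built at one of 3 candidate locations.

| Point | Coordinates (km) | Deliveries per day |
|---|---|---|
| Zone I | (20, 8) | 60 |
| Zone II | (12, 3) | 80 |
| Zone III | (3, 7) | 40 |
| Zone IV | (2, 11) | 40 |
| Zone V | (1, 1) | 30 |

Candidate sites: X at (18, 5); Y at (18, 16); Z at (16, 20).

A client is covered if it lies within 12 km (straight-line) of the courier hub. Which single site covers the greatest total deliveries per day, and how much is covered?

Coverage radius r = 12 km; a point is covered iff (Δx)²+(Δy)² ≤ 12² = 144.
  X (18, 5): covers {Zone I, Zone II} → 140
  Y (18, 16): covers {Zone I} → 60
  Z (16, 20): covers {none} → 0
Maximum coverage at X: 140 deliveries per day.

X, covering 140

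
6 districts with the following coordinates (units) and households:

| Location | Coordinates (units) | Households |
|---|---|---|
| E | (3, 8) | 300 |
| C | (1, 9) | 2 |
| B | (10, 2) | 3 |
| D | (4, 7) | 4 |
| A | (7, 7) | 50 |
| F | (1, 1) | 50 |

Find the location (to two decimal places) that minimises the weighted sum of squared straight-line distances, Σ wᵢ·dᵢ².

The minimiser of Σwᵢ‖p−pᵢ‖² is the weighted centroid p* = (Σwᵢpᵢ)/(Σwᵢ).
Σwᵢ = 409.
Σwᵢxᵢ = 300·3 + 2·1 + 3·10 + 4·4 + 50·7 + 50·1 = 1348.
Σwᵢyᵢ = 300·8 + 2·9 + 3·2 + 4·7 + 50·7 + 50·1 = 2852.
x* = 1348/409 = 3.30, y* = 2852/409 = 6.97.

(3.30, 6.97)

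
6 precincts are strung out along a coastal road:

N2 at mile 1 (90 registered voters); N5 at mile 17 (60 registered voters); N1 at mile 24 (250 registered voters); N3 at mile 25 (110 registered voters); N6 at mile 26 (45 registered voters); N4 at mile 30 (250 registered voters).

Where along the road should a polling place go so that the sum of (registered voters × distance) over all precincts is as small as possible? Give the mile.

x = 25

For a sum of weighted absolute distances on a line, the optimum is the weighted median (not the mean). Total weight W = 805; half-weight = 402.5.
Sort by position and accumulate weight:
  mile 1 (N2, w=90) → cum 90
  mile 17 (N5, w=60) → cum 150
  mile 24 (N1, w=250) → cum 400
  mile 25 (N3, w=110) → cum 510  ≥ 402.5 → median here
  mile 26 (N6, w=45) → cum 555
  mile 30 (N4, w=250) → cum 805
Optimal location: mile 25.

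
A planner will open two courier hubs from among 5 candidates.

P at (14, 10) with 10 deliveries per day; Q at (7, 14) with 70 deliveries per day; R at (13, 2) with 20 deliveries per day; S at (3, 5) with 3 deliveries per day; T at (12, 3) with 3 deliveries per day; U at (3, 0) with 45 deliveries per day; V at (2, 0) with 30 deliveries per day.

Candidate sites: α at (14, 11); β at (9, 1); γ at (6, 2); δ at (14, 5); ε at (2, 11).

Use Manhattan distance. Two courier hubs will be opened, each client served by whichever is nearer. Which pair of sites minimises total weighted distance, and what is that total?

{γ, ε}, total 1274

Evaluate every pair (each demand assigned to the nearer of the two):
  {γ, ε}: total = 1274
  {α, γ}: total = 1294
  {β, ε}: total = 1381
  {α, β}: total = 1410
  {γ, δ}: total = 1475
  {β, γ}: total = 1588
  {δ, ε}: total = 1593
  {α, ε}: total = 1691
  {β, δ}: total = 1777
  {α, δ}: total = 2065
Best pair: {γ, ε} with total 1274.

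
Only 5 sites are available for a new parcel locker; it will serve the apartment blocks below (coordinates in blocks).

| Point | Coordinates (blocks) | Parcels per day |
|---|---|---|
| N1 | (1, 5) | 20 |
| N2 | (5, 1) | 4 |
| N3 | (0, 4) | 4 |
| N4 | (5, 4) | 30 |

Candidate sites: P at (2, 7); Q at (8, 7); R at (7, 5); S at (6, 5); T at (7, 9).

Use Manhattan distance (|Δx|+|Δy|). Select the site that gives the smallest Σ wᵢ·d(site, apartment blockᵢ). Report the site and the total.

Total weighted distance at each candidate:
  P (2, 7): total = 296
  Q (8, 7): total = 440
  R (7, 5): total = 266
  S (6, 5): total = 208
  T (7, 9): total = 498
Minimum is at S with total 208 blocks.

S, total 208 blocks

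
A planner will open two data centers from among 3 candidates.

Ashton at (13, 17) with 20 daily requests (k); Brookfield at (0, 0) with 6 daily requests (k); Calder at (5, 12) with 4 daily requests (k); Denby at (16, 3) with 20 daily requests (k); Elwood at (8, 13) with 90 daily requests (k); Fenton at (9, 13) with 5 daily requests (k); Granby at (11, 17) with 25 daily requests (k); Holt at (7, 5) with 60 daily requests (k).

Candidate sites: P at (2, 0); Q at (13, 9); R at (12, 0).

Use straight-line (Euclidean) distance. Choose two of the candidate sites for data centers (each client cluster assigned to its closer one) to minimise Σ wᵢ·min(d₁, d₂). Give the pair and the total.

{P, Q}, total 1575.3

Evaluate every pair (each demand assigned to the nearer of the two):
  {P, Q}: total = 1575.3
  {Q, R}: total = 1601.2
  {P, R}: total = 2642.9
Best pair: {P, Q} with total 1575.3.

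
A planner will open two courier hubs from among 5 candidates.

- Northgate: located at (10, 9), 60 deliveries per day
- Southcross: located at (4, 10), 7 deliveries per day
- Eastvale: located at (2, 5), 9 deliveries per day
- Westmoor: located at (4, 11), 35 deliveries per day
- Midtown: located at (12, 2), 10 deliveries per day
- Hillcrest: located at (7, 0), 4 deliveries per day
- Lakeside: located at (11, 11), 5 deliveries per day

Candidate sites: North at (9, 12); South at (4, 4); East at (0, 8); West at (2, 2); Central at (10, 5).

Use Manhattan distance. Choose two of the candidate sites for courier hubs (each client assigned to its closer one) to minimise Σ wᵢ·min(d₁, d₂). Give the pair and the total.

Evaluate every pair (each demand assigned to the nearer of the two):
  {North, South}: total = 662
  {South, Central}: total = 667
  {North, Central}: total = 668
  {North, West}: total = 669
  {East, Central}: total = 689
  {North, East}: total = 738
  {West, Central}: total = 835
  {South, East}: total = 1172
  {South, West}: total = 1172
  {East, West}: total = 1172
Best pair: {North, South} with total 662.

{North, South}, total 662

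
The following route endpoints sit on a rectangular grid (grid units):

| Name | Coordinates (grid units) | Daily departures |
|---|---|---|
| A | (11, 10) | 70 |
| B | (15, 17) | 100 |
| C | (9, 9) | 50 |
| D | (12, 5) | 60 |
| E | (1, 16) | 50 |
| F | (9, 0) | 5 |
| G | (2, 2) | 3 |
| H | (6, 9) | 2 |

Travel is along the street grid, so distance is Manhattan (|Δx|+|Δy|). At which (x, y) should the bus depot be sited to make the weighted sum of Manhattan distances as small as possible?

Manhattan distance separates: Σwᵢ(|x−xᵢ|+|y−yᵢ|) = Σwᵢ|x−xᵢ| + Σwᵢ|y−yᵢ|, so x and y are optimised independently as 1-D weighted medians.
Total weight W = 340; half = 170.
x-coordinate, sorted with cumulative weight:
  x=1 (E, w=50) cum 50
  x=2 (G, w=3) cum 53
  x=6 (H, w=2) cum 55
  x=9 (C, w=50) cum 105
  x=9 (F, w=5) cum 110
  x=11 (A, w=70) cum 180  ← median
  x=12 (D, w=60) cum 240
  x=15 (B, w=100) cum 340
⇒ x* = 11
y-coordinate, sorted with cumulative weight:
  y=0 (F, w=5) cum 5
  y=2 (G, w=3) cum 8
  y=5 (D, w=60) cum 68
  y=9 (C, w=50) cum 118
  y=9 (H, w=2) cum 120
  y=10 (A, w=70) cum 190  ← median
  y=16 (E, w=50) cum 240
  y=17 (B, w=100) cum 340
⇒ y* = 10

(11, 10)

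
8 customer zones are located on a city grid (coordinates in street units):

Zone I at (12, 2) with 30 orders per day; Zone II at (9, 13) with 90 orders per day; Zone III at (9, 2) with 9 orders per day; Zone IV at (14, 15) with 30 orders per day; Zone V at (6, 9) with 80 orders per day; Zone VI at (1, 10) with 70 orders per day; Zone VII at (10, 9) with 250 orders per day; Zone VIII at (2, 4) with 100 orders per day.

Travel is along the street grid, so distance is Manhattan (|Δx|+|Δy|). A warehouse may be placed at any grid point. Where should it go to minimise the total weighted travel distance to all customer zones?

(9, 9)

Manhattan distance separates: Σwᵢ(|x−xᵢ|+|y−yᵢ|) = Σwᵢ|x−xᵢ| + Σwᵢ|y−yᵢ|, so x and y are optimised independently as 1-D weighted medians.
Total weight W = 659; half = 329.5.
x-coordinate, sorted with cumulative weight:
  x=1 (Zone VI, w=70) cum 70
  x=2 (Zone VIII, w=100) cum 170
  x=6 (Zone V, w=80) cum 250
  x=9 (Zone II, w=90) cum 340  ← median
  x=9 (Zone III, w=9) cum 349
  x=10 (Zone VII, w=250) cum 599
  x=12 (Zone I, w=30) cum 629
  x=14 (Zone IV, w=30) cum 659
⇒ x* = 9
y-coordinate, sorted with cumulative weight:
  y=2 (Zone I, w=30) cum 30
  y=2 (Zone III, w=9) cum 39
  y=4 (Zone VIII, w=100) cum 139
  y=9 (Zone V, w=80) cum 219
  y=9 (Zone VII, w=250) cum 469  ← median
  y=10 (Zone VI, w=70) cum 539
  y=13 (Zone II, w=90) cum 629
  y=15 (Zone IV, w=30) cum 659
⇒ y* = 9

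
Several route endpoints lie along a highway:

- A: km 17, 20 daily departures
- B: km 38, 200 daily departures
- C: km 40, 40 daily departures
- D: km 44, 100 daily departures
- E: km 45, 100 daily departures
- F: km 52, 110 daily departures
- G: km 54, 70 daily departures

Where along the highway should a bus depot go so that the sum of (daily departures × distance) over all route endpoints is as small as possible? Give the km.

x = 44

For a sum of weighted absolute distances on a line, the optimum is the weighted median (not the mean). Total weight W = 640; half-weight = 320.
Sort by position and accumulate weight:
  km 17 (A, w=20) → cum 20
  km 38 (B, w=200) → cum 220
  km 40 (C, w=40) → cum 260
  km 44 (D, w=100) → cum 360  ≥ 320 → median here
  km 45 (E, w=100) → cum 460
  km 52 (F, w=110) → cum 570
  km 54 (G, w=70) → cum 640
Optimal location: km 44.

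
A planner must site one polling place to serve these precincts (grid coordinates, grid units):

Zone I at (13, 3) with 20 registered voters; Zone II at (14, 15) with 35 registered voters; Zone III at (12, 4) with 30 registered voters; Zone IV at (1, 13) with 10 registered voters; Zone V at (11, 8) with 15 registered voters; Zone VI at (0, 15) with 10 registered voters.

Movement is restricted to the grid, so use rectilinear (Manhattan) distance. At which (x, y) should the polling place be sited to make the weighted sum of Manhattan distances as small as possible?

(12, 8)

Manhattan distance separates: Σwᵢ(|x−xᵢ|+|y−yᵢ|) = Σwᵢ|x−xᵢ| + Σwᵢ|y−yᵢ|, so x and y are optimised independently as 1-D weighted medians.
Total weight W = 120; half = 60.
x-coordinate, sorted with cumulative weight:
  x=0 (Zone VI, w=10) cum 10
  x=1 (Zone IV, w=10) cum 20
  x=11 (Zone V, w=15) cum 35
  x=12 (Zone III, w=30) cum 65  ← median
  x=13 (Zone I, w=20) cum 85
  x=14 (Zone II, w=35) cum 120
⇒ x* = 12
y-coordinate, sorted with cumulative weight:
  y=3 (Zone I, w=20) cum 20
  y=4 (Zone III, w=30) cum 50
  y=8 (Zone V, w=15) cum 65  ← median
  y=13 (Zone IV, w=10) cum 75
  y=15 (Zone II, w=35) cum 110
  y=15 (Zone VI, w=10) cum 120
⇒ y* = 8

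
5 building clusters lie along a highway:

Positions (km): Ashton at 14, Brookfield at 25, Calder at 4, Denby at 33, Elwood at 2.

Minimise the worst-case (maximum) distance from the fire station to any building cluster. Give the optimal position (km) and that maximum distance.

location 17.5, max distance 15.5

The 1-center on a line is the midpoint of the two extreme points: leftmost at 2, rightmost at 33.
Optimal location = (2 + 33)/2 = 17.5; maximum distance = (33 − 2)/2 = 15.5.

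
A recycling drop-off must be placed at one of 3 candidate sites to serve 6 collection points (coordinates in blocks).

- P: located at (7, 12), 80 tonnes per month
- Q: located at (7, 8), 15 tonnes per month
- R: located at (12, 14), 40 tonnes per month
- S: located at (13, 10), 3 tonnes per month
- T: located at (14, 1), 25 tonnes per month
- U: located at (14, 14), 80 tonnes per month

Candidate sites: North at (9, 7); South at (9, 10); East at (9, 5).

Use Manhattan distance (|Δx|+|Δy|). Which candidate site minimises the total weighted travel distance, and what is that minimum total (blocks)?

South, total 1742 blocks

Total weighted distance at each candidate:
  North (9, 7): total = 2261
  South (9, 10): total = 1742
  East (9, 5): total = 2647
Minimum is at South with total 1742 blocks.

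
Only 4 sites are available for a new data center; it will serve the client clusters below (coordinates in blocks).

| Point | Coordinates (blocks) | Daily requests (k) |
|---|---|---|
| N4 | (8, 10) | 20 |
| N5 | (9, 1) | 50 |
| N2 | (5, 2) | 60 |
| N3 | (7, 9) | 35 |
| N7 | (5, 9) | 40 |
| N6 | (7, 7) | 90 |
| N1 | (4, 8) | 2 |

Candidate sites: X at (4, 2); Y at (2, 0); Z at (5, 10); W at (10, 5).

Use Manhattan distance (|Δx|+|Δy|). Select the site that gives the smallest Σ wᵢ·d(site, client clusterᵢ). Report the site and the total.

Total weighted distance at each candidate:
  X (4, 2): total = 2002
  Y (2, 0): total = 3090
  Z (5, 10): total = 1791
  W (10, 5): total = 1943
Minimum is at Z with total 1791 blocks.

Z, total 1791 blocks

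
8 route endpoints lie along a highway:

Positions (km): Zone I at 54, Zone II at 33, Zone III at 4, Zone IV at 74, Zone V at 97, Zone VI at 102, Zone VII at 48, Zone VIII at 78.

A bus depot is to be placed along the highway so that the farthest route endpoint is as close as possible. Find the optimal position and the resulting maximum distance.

The 1-center on a line is the midpoint of the two extreme points: leftmost at 4, rightmost at 102.
Optimal location = (4 + 102)/2 = 53; maximum distance = (102 − 4)/2 = 49.

location 53, max distance 49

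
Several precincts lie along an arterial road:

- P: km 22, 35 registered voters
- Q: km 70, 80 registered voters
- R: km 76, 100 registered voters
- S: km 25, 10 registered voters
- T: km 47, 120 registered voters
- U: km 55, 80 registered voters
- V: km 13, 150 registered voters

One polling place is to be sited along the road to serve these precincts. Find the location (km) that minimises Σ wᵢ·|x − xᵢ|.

x = 47

For a sum of weighted absolute distances on a line, the optimum is the weighted median (not the mean). Total weight W = 575; half-weight = 287.5.
Sort by position and accumulate weight:
  km 13 (V, w=150) → cum 150
  km 22 (P, w=35) → cum 185
  km 25 (S, w=10) → cum 195
  km 47 (T, w=120) → cum 315  ≥ 287.5 → median here
  km 55 (U, w=80) → cum 395
  km 70 (Q, w=80) → cum 475
  km 76 (R, w=100) → cum 575
Optimal location: km 47.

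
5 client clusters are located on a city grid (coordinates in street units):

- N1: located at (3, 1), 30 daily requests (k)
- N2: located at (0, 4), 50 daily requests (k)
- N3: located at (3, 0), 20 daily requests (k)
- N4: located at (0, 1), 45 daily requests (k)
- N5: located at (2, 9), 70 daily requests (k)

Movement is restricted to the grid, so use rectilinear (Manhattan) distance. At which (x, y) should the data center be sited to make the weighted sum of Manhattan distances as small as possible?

(2, 4)

Manhattan distance separates: Σwᵢ(|x−xᵢ|+|y−yᵢ|) = Σwᵢ|x−xᵢ| + Σwᵢ|y−yᵢ|, so x and y are optimised independently as 1-D weighted medians.
Total weight W = 215; half = 107.5.
x-coordinate, sorted with cumulative weight:
  x=0 (N2, w=50) cum 50
  x=0 (N4, w=45) cum 95
  x=2 (N5, w=70) cum 165  ← median
  x=3 (N1, w=30) cum 195
  x=3 (N3, w=20) cum 215
⇒ x* = 2
y-coordinate, sorted with cumulative weight:
  y=0 (N3, w=20) cum 20
  y=1 (N1, w=30) cum 50
  y=1 (N4, w=45) cum 95
  y=4 (N2, w=50) cum 145  ← median
  y=9 (N5, w=70) cum 215
⇒ y* = 4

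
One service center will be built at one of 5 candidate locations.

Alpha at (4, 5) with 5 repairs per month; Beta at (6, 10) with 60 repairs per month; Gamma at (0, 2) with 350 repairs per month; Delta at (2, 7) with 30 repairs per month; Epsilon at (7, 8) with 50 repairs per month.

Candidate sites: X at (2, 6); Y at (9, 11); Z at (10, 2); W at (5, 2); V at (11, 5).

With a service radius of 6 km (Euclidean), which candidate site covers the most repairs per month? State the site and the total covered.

Coverage radius r = 6 km; a point is covered iff (Δx)²+(Δy)² ≤ 6² = 36.
  X (2, 6): covers {Alpha, Beta, Gamma, Delta, Epsilon} → 495
  Y (9, 11): covers {Beta, Epsilon} → 110
  Z (10, 2): covers {none} → 0
  W (5, 2): covers {Alpha, Gamma, Delta} → 385
  V (11, 5): covers {Epsilon} → 50
Maximum coverage at X: 495 repairs per month.

X, covering 495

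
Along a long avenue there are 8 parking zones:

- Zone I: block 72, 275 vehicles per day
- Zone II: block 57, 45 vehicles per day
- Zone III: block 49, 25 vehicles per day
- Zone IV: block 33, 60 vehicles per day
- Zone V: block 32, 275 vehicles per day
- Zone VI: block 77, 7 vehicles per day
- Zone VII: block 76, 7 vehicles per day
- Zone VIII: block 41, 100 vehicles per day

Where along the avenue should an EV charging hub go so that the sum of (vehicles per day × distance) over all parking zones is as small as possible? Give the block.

x = 41

For a sum of weighted absolute distances on a line, the optimum is the weighted median (not the mean). Total weight W = 794; half-weight = 397.
Sort by position and accumulate weight:
  block 32 (Zone V, w=275) → cum 275
  block 33 (Zone IV, w=60) → cum 335
  block 41 (Zone VIII, w=100) → cum 435  ≥ 397 → median here
  block 49 (Zone III, w=25) → cum 460
  block 57 (Zone II, w=45) → cum 505
  block 72 (Zone I, w=275) → cum 780
  block 76 (Zone VII, w=7) → cum 787
  block 77 (Zone VI, w=7) → cum 794
Optimal location: block 41.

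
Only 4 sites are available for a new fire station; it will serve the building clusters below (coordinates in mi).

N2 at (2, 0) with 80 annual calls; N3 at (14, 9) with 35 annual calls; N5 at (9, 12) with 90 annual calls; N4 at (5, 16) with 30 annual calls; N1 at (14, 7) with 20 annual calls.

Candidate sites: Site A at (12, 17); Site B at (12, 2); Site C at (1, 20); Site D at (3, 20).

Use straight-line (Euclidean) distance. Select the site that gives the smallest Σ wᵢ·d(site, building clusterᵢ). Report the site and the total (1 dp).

Site B, total 2587.6 mi

Total weighted distance at each candidate:
  Site A (12, 17): total = 2807.3
  Site B (12, 2): total = 2587.6
  Site C (1, 20): total = 3753.7
  Site D (3, 20): total = 3521.2
Minimum is at Site B with total 2587.6 mi.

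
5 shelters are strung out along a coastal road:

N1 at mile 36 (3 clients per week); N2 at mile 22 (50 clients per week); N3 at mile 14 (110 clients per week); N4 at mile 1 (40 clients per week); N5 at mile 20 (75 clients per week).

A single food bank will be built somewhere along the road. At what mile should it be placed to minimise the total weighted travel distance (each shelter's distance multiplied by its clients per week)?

For a sum of weighted absolute distances on a line, the optimum is the weighted median (not the mean). Total weight W = 278; half-weight = 139.
Sort by position and accumulate weight:
  mile 1 (N4, w=40) → cum 40
  mile 14 (N3, w=110) → cum 150  ≥ 139 → median here
  mile 20 (N5, w=75) → cum 225
  mile 22 (N2, w=50) → cum 275
  mile 36 (N1, w=3) → cum 278
Optimal location: mile 14.

x = 14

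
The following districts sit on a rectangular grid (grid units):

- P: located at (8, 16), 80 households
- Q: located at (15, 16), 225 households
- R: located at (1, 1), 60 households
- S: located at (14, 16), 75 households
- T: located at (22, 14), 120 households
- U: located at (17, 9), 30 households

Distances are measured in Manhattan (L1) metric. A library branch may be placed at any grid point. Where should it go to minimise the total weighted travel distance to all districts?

(15, 16)

Manhattan distance separates: Σwᵢ(|x−xᵢ|+|y−yᵢ|) = Σwᵢ|x−xᵢ| + Σwᵢ|y−yᵢ|, so x and y are optimised independently as 1-D weighted medians.
Total weight W = 590; half = 295.
x-coordinate, sorted with cumulative weight:
  x=1 (R, w=60) cum 60
  x=8 (P, w=80) cum 140
  x=14 (S, w=75) cum 215
  x=15 (Q, w=225) cum 440  ← median
  x=17 (U, w=30) cum 470
  x=22 (T, w=120) cum 590
⇒ x* = 15
y-coordinate, sorted with cumulative weight:
  y=1 (R, w=60) cum 60
  y=9 (U, w=30) cum 90
  y=14 (T, w=120) cum 210
  y=16 (P, w=80) cum 290
  y=16 (Q, w=225) cum 515  ← median
  y=16 (S, w=75) cum 590
⇒ y* = 16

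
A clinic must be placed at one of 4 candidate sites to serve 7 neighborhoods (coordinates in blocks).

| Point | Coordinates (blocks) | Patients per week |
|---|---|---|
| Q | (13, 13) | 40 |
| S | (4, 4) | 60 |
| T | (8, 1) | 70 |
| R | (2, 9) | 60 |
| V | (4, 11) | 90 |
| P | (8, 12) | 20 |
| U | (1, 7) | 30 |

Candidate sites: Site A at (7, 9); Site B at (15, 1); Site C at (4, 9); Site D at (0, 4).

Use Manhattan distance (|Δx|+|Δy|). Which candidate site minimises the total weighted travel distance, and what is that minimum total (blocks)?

Total weighted distance at each candidate:
  Site A (7, 9): total = 2580
  Site B (15, 1): total = 6000
  Site C (4, 9): total = 2250
  Site D (0, 4): total = 3740
Minimum is at Site C with total 2250 blocks.

Site C, total 2250 blocks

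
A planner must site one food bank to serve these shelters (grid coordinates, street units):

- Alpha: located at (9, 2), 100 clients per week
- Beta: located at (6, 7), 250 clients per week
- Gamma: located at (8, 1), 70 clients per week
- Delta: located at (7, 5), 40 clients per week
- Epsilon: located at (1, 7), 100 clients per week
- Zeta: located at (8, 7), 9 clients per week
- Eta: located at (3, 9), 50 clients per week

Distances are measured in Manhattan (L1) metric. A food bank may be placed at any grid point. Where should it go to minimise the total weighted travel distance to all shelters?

Manhattan distance separates: Σwᵢ(|x−xᵢ|+|y−yᵢ|) = Σwᵢ|x−xᵢ| + Σwᵢ|y−yᵢ|, so x and y are optimised independently as 1-D weighted medians.
Total weight W = 619; half = 309.5.
x-coordinate, sorted with cumulative weight:
  x=1 (Epsilon, w=100) cum 100
  x=3 (Eta, w=50) cum 150
  x=6 (Beta, w=250) cum 400  ← median
  x=7 (Delta, w=40) cum 440
  x=8 (Gamma, w=70) cum 510
  x=8 (Zeta, w=9) cum 519
  x=9 (Alpha, w=100) cum 619
⇒ x* = 6
y-coordinate, sorted with cumulative weight:
  y=1 (Gamma, w=70) cum 70
  y=2 (Alpha, w=100) cum 170
  y=5 (Delta, w=40) cum 210
  y=7 (Beta, w=250) cum 460  ← median
  y=7 (Epsilon, w=100) cum 560
  y=7 (Zeta, w=9) cum 569
  y=9 (Eta, w=50) cum 619
⇒ y* = 7

(6, 7)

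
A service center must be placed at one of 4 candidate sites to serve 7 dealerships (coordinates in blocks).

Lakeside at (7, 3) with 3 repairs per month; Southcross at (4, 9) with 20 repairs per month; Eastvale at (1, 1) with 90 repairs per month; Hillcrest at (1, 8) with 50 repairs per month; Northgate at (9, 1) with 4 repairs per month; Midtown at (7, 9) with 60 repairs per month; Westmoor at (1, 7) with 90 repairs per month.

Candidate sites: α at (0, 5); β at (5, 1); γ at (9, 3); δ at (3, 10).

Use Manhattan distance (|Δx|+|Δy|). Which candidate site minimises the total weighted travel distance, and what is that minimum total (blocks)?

α, total 1819 blocks

Total weighted distance at each candidate:
  α (0, 5): total = 1819
  β (5, 1): total = 2618
  γ (9, 3): total = 3344
  δ (3, 10): total = 2073
Minimum is at α with total 1819 blocks.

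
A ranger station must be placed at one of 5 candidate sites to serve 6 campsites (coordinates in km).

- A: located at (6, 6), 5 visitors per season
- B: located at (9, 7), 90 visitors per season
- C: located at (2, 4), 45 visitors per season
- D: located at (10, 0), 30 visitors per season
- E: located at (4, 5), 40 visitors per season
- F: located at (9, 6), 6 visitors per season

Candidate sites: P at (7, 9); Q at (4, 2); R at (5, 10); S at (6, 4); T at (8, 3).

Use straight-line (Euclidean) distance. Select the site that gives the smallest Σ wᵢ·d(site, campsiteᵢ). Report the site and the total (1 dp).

Total weighted distance at each candidate:
  P (7, 9): total = 1094.8
  Q (4, 2): total = 1134.2
  R (5, 10): total = 1345.8
  S (6, 4): total = 852.6
  T (8, 3): total = 968.9
Minimum is at S with total 852.6 km.

S, total 852.6 km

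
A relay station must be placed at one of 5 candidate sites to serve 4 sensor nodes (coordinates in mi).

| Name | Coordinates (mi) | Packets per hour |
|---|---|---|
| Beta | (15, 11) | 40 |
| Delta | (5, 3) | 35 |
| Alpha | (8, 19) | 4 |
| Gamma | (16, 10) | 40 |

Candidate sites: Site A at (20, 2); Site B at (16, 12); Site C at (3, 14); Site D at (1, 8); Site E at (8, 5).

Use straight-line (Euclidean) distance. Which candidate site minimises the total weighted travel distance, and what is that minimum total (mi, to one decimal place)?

Total weighted distance at each candidate:
  Site A (20, 2): total = 1379.0
  Site B (16, 12): total = 676.5
  Site C (3, 14): total = 1458.4
  Site D (1, 8): total = 1454.3
  Site E (8, 5): total = 928.3
Minimum is at Site B with total 676.5 mi.

Site B, total 676.5 mi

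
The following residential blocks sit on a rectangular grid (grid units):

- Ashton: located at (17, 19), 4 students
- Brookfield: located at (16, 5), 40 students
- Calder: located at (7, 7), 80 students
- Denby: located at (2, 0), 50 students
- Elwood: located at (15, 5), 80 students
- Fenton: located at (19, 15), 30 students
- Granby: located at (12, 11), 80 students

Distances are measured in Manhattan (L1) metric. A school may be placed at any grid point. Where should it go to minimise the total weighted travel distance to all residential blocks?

(12, 7)

Manhattan distance separates: Σwᵢ(|x−xᵢ|+|y−yᵢ|) = Σwᵢ|x−xᵢ| + Σwᵢ|y−yᵢ|, so x and y are optimised independently as 1-D weighted medians.
Total weight W = 364; half = 182.
x-coordinate, sorted with cumulative weight:
  x=2 (Denby, w=50) cum 50
  x=7 (Calder, w=80) cum 130
  x=12 (Granby, w=80) cum 210  ← median
  x=15 (Elwood, w=80) cum 290
  x=16 (Brookfield, w=40) cum 330
  x=17 (Ashton, w=4) cum 334
  x=19 (Fenton, w=30) cum 364
⇒ x* = 12
y-coordinate, sorted with cumulative weight:
  y=0 (Denby, w=50) cum 50
  y=5 (Brookfield, w=40) cum 90
  y=5 (Elwood, w=80) cum 170
  y=7 (Calder, w=80) cum 250  ← median
  y=11 (Granby, w=80) cum 330
  y=15 (Fenton, w=30) cum 360
  y=19 (Ashton, w=4) cum 364
⇒ y* = 7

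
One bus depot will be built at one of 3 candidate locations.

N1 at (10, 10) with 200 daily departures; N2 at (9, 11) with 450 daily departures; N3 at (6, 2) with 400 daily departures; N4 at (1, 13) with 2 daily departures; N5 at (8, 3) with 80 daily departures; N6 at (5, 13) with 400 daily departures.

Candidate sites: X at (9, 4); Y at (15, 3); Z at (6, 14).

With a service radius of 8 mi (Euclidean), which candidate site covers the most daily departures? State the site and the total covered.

Coverage radius r = 8 mi; a point is covered iff (Δx)²+(Δy)² ≤ 8² = 64.
  X (9, 4): covers {N1, N2, N3, N5} → 1130
  Y (15, 3): covers {N5} → 80
  Z (6, 14): covers {N1, N2, N4, N6} → 1052
Maximum coverage at X: 1130 daily departures.

X, covering 1130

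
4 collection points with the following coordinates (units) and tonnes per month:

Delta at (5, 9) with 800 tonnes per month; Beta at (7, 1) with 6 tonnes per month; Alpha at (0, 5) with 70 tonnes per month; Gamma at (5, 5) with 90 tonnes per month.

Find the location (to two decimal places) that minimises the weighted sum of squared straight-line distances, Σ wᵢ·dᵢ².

(4.65, 8.29)

The minimiser of Σwᵢ‖p−pᵢ‖² is the weighted centroid p* = (Σwᵢpᵢ)/(Σwᵢ).
Σwᵢ = 966.
Σwᵢxᵢ = 800·5 + 6·7 + 70·0 + 90·5 = 4492.
Σwᵢyᵢ = 800·9 + 6·1 + 70·5 + 90·5 = 8006.
x* = 4492/966 = 4.65, y* = 8006/966 = 8.29.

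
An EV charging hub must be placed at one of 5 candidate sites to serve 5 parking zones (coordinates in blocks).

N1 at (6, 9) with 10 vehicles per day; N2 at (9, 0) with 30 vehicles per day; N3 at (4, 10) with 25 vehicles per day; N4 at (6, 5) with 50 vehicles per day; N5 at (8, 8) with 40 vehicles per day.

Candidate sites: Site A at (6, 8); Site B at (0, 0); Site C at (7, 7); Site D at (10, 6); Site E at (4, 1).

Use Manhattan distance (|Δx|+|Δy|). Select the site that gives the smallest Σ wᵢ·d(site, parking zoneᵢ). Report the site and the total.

Total weighted distance at each candidate:
  Site A (6, 8): total = 670
  Site B (0, 0): total = 1960
  Site C (7, 7): total = 680
  Site D (10, 6): total = 940
  Site E (4, 1): total = 1245
Minimum is at Site A with total 670 blocks.

Site A, total 670 blocks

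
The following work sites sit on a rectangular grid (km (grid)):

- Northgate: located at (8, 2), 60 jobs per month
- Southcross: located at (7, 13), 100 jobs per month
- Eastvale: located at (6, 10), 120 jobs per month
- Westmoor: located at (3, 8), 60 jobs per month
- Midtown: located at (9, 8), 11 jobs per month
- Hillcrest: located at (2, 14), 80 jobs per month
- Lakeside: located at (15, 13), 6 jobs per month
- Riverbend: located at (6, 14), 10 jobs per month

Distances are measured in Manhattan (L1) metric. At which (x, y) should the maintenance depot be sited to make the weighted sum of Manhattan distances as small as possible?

(6, 10)

Manhattan distance separates: Σwᵢ(|x−xᵢ|+|y−yᵢ|) = Σwᵢ|x−xᵢ| + Σwᵢ|y−yᵢ|, so x and y are optimised independently as 1-D weighted medians.
Total weight W = 447; half = 223.5.
x-coordinate, sorted with cumulative weight:
  x=2 (Hillcrest, w=80) cum 80
  x=3 (Westmoor, w=60) cum 140
  x=6 (Eastvale, w=120) cum 260  ← median
  x=6 (Riverbend, w=10) cum 270
  x=7 (Southcross, w=100) cum 370
  x=8 (Northgate, w=60) cum 430
  x=9 (Midtown, w=11) cum 441
  x=15 (Lakeside, w=6) cum 447
⇒ x* = 6
y-coordinate, sorted with cumulative weight:
  y=2 (Northgate, w=60) cum 60
  y=8 (Westmoor, w=60) cum 120
  y=8 (Midtown, w=11) cum 131
  y=10 (Eastvale, w=120) cum 251  ← median
  y=13 (Southcross, w=100) cum 351
  y=13 (Lakeside, w=6) cum 357
  y=14 (Hillcrest, w=80) cum 437
  y=14 (Riverbend, w=10) cum 447
⇒ y* = 10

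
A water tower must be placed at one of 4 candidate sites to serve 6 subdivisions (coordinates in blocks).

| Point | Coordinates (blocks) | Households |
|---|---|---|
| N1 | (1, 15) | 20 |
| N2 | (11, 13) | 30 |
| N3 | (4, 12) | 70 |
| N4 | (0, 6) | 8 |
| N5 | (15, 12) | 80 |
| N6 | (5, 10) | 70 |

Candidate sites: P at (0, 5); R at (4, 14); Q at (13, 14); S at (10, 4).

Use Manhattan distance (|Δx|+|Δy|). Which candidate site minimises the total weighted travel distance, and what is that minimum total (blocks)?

R, total 1946 blocks

Total weighted distance at each candidate:
  P (0, 5): total = 4028
  R (4, 14): total = 1946
  Q (13, 14): total = 2448
  S (10, 4): total = 3586
Minimum is at R with total 1946 blocks.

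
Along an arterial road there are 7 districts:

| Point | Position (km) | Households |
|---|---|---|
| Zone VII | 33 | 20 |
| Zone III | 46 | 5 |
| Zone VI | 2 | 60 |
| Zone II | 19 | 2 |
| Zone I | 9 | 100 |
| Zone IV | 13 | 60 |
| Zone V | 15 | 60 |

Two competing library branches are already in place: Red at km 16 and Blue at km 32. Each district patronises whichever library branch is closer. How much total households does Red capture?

282

The indifferent point is the midpoint (16+32)/2 = 24; districts left of it (closer to Red at 16) go to Red, those right go to Blue.
  Zone VI at 2 (w=60) → Red
  Zone I at 9 (w=100) → Red
  Zone IV at 13 (w=60) → Red
  Zone V at 15 (w=60) → Red
  Zone II at 19 (w=2) → Red
  Zone VII at 33 (w=20) → Blue
  Zone III at 46 (w=5) → Blue
Red captures 282; Blue captures 25.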